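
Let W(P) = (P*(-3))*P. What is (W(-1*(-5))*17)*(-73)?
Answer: 93075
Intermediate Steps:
W(P) = -3*P**2 (W(P) = (-3*P)*P = -3*P**2)
(W(-1*(-5))*17)*(-73) = (-3*(-1*(-5))**2*17)*(-73) = (-3*5**2*17)*(-73) = (-3*25*17)*(-73) = -75*17*(-73) = -1275*(-73) = 93075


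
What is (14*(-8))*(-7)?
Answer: 784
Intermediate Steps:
(14*(-8))*(-7) = -112*(-7) = 784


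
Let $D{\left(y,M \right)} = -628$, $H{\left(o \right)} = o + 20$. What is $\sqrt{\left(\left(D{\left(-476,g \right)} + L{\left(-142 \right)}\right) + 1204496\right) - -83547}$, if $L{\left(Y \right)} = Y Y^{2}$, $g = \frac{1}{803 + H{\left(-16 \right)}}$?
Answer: $3 i \sqrt{175097} \approx 1255.3 i$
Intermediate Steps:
$H{\left(o \right)} = 20 + o$
$g = \frac{1}{807}$ ($g = \frac{1}{803 + \left(20 - 16\right)} = \frac{1}{803 + 4} = \frac{1}{807} \approx 0.0012392$)
$L{\left(Y \right)} = Y^{3}$
$\sqrt{\left(\left(D{\left(-476,g \right)} + L{\left(-142 \right)}\right) + 1204496\right) - -83547} = \sqrt{\left(\left(-628 + \left(-142\right)^{3}\right) + 1204496\right) - -83547} = \sqrt{\left(\left(-628 - 2863288\right) + 1204496\right) + \left(-1466803 + 1550350\right)} = \sqrt{\left(-2863916 + 1204496\right) + 83547} = \sqrt{-1659420 + 83547} = \sqrt{-1575873} = 3 i \sqrt{175097}$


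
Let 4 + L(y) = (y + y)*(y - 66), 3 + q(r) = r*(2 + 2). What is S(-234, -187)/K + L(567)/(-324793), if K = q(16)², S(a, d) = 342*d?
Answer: -22885823252/1208554753 ≈ -18.937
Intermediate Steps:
q(r) = -3 + 4*r (q(r) = -3 + r*(2 + 2) = -3 + r*4 = -3 + 4*r)
K = 3721 (K = (-3 + 4*16)² = (-3 + 64)² = 61² = 3721)
L(y) = -4 + 2*y*(-66 + y) (L(y) = -4 + (y + y)*(y - 66) = -4 + (2*y)*(-66 + y) = -4 + 2*y*(-66 + y))
S(-234, -187)/K + L(567)/(-324793) = (342*(-187))/3721 + (-4 - 132*567 + 2*567²)/(-324793) = -63954*1/3721 + (-4 - 74844 + 2*321489)*(-1/324793) = -63954/3721 + (-4 - 74844 + 642978)*(-1/324793) = -63954/3721 + 568130*(-1/324793) = -63954/3721 - 568130/324793 = -22885823252/1208554753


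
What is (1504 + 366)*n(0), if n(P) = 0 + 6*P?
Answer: 0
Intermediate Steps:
n(P) = 6*P
(1504 + 366)*n(0) = (1504 + 366)*(6*0) = 1870*0 = 0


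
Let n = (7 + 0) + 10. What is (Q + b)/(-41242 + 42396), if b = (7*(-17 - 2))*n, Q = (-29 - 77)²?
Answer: 8975/1154 ≈ 7.7773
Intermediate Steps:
n = 17 (n = 7 + 10 = 17)
Q = 11236 (Q = (-106)² = 11236)
b = -2261 (b = (7*(-17 - 2))*17 = (7*(-19))*17 = -133*17 = -2261)
(Q + b)/(-41242 + 42396) = (11236 - 2261)/(-41242 + 42396) = 8975/1154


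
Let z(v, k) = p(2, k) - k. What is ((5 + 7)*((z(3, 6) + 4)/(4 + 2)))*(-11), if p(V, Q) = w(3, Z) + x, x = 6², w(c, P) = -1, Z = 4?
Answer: -726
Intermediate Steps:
x = 36
p(V, Q) = 35 (p(V, Q) = -1 + 36 = 35)
z(v, k) = 35 - k
((5 + 7)*((z(3, 6) + 4)/(4 + 2)))*(-11) = ((5 + 7)*(((35 - 1*6) + 4)/(4 + 2)))*(-11) = (12*(((35 - 6) + 4)/6))*(-11) = (12*((29 + 4)*(⅙)))*(-11) = (12*(33*(⅙)))*(-11) = (12*(11/2))*(-11) = 66*(-11) = -726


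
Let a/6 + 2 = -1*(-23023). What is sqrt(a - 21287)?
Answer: sqrt(116839) ≈ 341.82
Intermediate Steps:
a = 138126 (a = -12 + 6*(-1*(-23023)) = -12 + 6*23023 = -12 + 138138 = 138126)
sqrt(a - 21287) = sqrt(138126 - 21287) = sqrt(116839)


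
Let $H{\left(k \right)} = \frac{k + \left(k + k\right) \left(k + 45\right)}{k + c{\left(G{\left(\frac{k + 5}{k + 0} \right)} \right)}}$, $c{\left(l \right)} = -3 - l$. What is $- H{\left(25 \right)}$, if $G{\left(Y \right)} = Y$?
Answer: $- \frac{17625}{104} \approx -169.47$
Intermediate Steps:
$H{\left(k \right)} = \frac{k + 2 k \left(45 + k\right)}{-3 + k - \frac{5 + k}{k}}$ ($H{\left(k \right)} = \frac{k + \left(k + k\right) \left(k + 45\right)}{k - \left(3 + \frac{k + 5}{k + 0}\right)} = \frac{k + 2 k \left(45 + k\right)}{k - \left(3 + \frac{5 + k}{k}\right)} = \frac{k + 2 k \left(45 + k\right)}{-3 + k - \frac{5 + k}{k}}$)
$- H{\left(25 \right)} = - \frac{25^{2} \left(91 + 2 \cdot 25\right)}{-5 + 25^{2} - 100} = - \frac{625 \left(91 + 50\right)}{-5 + 625 - 100} = - \frac{625 \cdot 141}{520} = \left(-1\right) \frac{17625}{104} = - \frac{17625}{104}$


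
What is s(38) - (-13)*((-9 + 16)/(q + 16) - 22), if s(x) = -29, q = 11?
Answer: -8414/27 ≈ -311.63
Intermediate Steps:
s(38) - (-13)*((-9 + 16)/(q + 16) - 22) = -29 - (-13)*((-9 + 16)/(11 + 16) - 22) = -29 - (-13)*(7/27 - 22) = -29 - (-13)*(-587)/27 = -29 - 1*7631/27 = -29 - 7631/27 = -8414/27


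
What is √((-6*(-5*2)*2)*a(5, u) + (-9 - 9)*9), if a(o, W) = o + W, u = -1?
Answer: √318 ≈ 17.833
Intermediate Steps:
a(o, W) = W + o
√((-6*(-5*2)*2)*a(5, u) + (-9 - 9)*9) = √((-6*(-5*2)*2)*(-1 + 5) + (-9 - 9)*9) = √(-(-60)*2*4 - 18*9) = √(-6*(-20)*4 - 162) = √(120*4 - 162) = √(480 - 162) = √318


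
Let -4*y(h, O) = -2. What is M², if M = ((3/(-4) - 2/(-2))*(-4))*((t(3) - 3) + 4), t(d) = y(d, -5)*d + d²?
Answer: 529/4 ≈ 132.25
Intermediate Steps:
y(h, O) = ½ (y(h, O) = -¼*(-2) = ½)
t(d) = d² + d/2 (t(d) = d/2 + d² = d² + d/2)
M = -23/2 (M = ((3/(-4) - 2/(-2))*(-4))*((3*(½ + 3) - 3) + 4) = ((3*(-¼) - 2*(-½))*(-4))*((3*(7/2) - 3) + 4) = ((-¾ + 1)*(-4))*((21/2 - 3) + 4) = ((¼)*(-4))*(15/2 + 4) = -1*23/2 = -23/2 ≈ -11.500)
M² = (-23/2)² = 529/4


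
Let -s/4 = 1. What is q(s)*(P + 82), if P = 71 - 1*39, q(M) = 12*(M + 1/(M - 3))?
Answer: -39672/7 ≈ -5667.4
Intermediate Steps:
s = -4 (s = -4*1 = -4)
q(M) = 12*M + 12/(-3 + M) (q(M) = 12*(M + 1/(-3 + M)) = 12*M + 12/(-3 + M))
P = 32 (P = 71 - 39 = 32)
q(s)*(P + 82) = (12*(1 + (-4)**2 - 3*(-4))/(-3 - 4))*(32 + 82) = (12*(1 + 16 + 12)/(-7))*114 = (12*(-1/7)*29)*114 = -348/7*114 = -39672/7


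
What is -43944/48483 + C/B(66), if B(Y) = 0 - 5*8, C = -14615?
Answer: 47121419/129288 ≈ 364.47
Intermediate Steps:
B(Y) = -40 (B(Y) = 0 - 40 = -40)
-43944/48483 + C/B(66) = -43944/48483 - 14615/(-40) = -43944*1/48483 - 14615*(-1/40) = -14648/16161 + 2923/8 = 47121419/129288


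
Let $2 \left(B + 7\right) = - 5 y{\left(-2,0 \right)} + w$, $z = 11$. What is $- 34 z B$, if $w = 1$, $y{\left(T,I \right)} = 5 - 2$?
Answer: $5236$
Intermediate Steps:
$y{\left(T,I \right)} = 3$
$B = -14$ ($B = -7 + \frac{\left(-5\right) 3 + 1}{2} = -7 + \frac{-15 + 1}{2} = -7 + \frac{1}{2} \left(-14\right) = -7 - 7 = -14$)
$- 34 z B = \left(-34\right) 11 \left(-14\right) = \left(-374\right) \left(-14\right) = 5236$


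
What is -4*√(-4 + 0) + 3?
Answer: 3 - 8*I ≈ 3.0 - 8.0*I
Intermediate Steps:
-4*√(-4 + 0) + 3 = -8*I + 3 = 3 - 8*I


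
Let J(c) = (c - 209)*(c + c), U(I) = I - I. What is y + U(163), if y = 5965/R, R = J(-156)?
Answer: 1193/22776 ≈ 0.052380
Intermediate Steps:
U(I) = 0
J(c) = 2*c*(-209 + c) (J(c) = (-209 + c)*(2*c) = 2*c*(-209 + c))
R = 113880 (R = 2*(-156)*(-209 - 156) = 2*(-156)*(-365) = 113880)
y = 1193/22776 (y = 5965/113880 = 5965*(1/113880) = 1193/22776 ≈ 0.052380)
y + U(163) = 1193/22776 + 0 = 1193/22776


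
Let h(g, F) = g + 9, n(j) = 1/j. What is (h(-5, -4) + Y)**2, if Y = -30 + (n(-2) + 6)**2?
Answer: 289/16 ≈ 18.063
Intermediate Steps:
h(g, F) = 9 + g
Y = 1/4 (Y = -30 + (1/(-2) + 6)**2 = -30 + (-1/2 + 6)**2 = -30 + (11/2)**2 = -30 + 121/4 = 1/4 ≈ 0.25000)
(h(-5, -4) + Y)**2 = ((9 - 5) + 1/4)**2 = (4 + 1/4)**2 = (17/4)**2 = 289/16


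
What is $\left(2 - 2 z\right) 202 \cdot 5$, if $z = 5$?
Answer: $-8080$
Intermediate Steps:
$\left(2 - 2 z\right) 202 \cdot 5 = \left(2 - 10\right) 202 \cdot 5 = \left(-8\right) 202 \cdot 5 = \left(-1616\right) 5 = -8080$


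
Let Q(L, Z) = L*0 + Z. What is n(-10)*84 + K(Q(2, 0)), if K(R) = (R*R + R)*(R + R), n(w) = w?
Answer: -840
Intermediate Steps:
Q(L, Z) = Z (Q(L, Z) = 0 + Z = Z)
K(R) = 2*R*(R + R²) (K(R) = (R² + R)*(2*R) = (R + R²)*(2*R) = 2*R*(R + R²))
n(-10)*84 + K(Q(2, 0)) = -10*84 + 2*0²*(1 + 0) = -840 + 2*0*1 = -840 + 0 = -840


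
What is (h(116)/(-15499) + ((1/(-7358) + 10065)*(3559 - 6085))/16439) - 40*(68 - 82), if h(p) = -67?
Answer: -924779560591686/937365276419 ≈ -986.57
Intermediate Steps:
(h(116)/(-15499) + ((1/(-7358) + 10065)*(3559 - 6085))/16439) - 40*(68 - 82) = (-67/(-15499) + ((1/(-7358) + 10065)*(3559 - 6085))/16439) - 40*(68 - 82) = (-67*(-1/15499) + ((-1/7358 + 10065)*(-2526))*(1/16439)) - 40*(-14) = (67/15499 + ((74058269/7358)*(-2526))*(1/16439)) + 560 = (67/15499 - 93535593747/3679*1/16439) + 560 = (67/15499 - 93535593747/60479081) + 560 = -1449704115386326/937365276419 + 560 = -924779560591686/937365276419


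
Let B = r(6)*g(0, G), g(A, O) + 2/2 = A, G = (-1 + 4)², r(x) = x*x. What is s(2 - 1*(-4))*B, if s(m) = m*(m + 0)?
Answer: -1296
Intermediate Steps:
r(x) = x²
s(m) = m² (s(m) = m*m = m²)
G = 9 (G = 3² = 9)
g(A, O) = -1 + A
B = -36 (B = 6²*(-1 + 0) = 36*(-1) = -36)
s(2 - 1*(-4))*B = (2 - 1*(-4))²*(-36) = (2 + 4)²*(-36) = 6²*(-36) = 36*(-36) = -1296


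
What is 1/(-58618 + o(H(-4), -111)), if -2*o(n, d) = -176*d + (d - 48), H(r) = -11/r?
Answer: -2/136613 ≈ -1.4640e-5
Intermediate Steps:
o(n, d) = 24 + 175*d/2 (o(n, d) = -(-176*d + (d - 48))/2 = -(-176*d + (-48 + d))/2 = -(-48 - 175*d)/2 = 24 + 175*d/2)
1/(-58618 + o(H(-4), -111)) = 1/(-58618 + (24 + (175/2)*(-111))) = 1/(-58618 + (24 - 19425/2)) = 1/(-58618 - 19377/2) = 1/(-136613/2) = -2/136613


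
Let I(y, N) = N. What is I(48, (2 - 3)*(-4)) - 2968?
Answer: -2964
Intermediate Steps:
I(48, (2 - 3)*(-4)) - 2968 = (2 - 3)*(-4) - 2968 = -1*(-4) - 2968 = 4 - 2968 = -2964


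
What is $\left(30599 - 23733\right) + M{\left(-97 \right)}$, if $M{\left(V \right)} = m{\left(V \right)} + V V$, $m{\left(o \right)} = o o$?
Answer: $25684$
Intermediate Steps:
$m{\left(o \right)} = o^{2}$
$M{\left(V \right)} = 2 V^{2}$ ($M{\left(V \right)} = V^{2} + V V = V^{2} + V^{2} = 2 V^{2}$)
$\left(30599 - 23733\right) + M{\left(-97 \right)} = \left(30599 - 23733\right) + 2 \left(-97\right)^{2} = 6866 + 2 \cdot 9409 = 6866 + 18818 = 25684$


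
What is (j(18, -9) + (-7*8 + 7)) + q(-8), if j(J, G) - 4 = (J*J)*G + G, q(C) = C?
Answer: -2978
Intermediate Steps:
j(J, G) = 4 + G + G*J² (j(J, G) = 4 + ((J*J)*G + G) = 4 + (J²*G + G) = 4 + (G*J² + G) = 4 + (G + G*J²) = 4 + G + G*J²)
(j(18, -9) + (-7*8 + 7)) + q(-8) = ((4 - 9 - 9*18²) + (-7*8 + 7)) - 8 = ((4 - 9 - 9*324) + (-56 + 7)) - 8 = ((4 - 9 - 2916) - 49) - 8 = (-2921 - 49) - 8 = -2970 - 8 = -2978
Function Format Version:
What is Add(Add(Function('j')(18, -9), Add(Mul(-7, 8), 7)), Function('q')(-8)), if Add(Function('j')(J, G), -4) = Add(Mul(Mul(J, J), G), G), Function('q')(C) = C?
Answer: -2978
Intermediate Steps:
Function('j')(J, G) = Add(4, G, Mul(G, Pow(J, 2))) (Function('j')(J, G) = Add(4, Add(Mul(Mul(J, J), G), G)) = Add(4, Add(Mul(Pow(J, 2), G), G)) = Add(4, Add(Mul(G, Pow(J, 2)), G)) = Add(4, Add(G, Mul(G, Pow(J, 2)))) = Add(4, G, Mul(G, Pow(J, 2))))
Add(Add(Function('j')(18, -9), Add(Mul(-7, 8), 7)), Function('q')(-8)) = Add(Add(Add(4, -9, Mul(-9, Pow(18, 2))), Add(Mul(-7, 8), 7)), -8) = Add(Add(Add(4, -9, Mul(-9, 324)), Add(-56, 7)), -8) = Add(Add(Add(4, -9, -2916), -49), -8) = Add(Add(-2921, -49), -8) = Add(-2970, -8) = -2978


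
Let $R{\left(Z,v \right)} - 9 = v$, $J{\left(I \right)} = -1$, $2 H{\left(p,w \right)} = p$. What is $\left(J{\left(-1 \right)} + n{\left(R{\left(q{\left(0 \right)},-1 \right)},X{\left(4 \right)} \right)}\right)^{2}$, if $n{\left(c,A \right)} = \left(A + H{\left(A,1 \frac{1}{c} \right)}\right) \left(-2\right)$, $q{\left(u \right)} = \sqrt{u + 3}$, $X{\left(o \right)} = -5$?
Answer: $196$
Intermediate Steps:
$H{\left(p,w \right)} = \frac{p}{2}$
$q{\left(u \right)} = \sqrt{3 + u}$
$R{\left(Z,v \right)} = 9 + v$
$n{\left(c,A \right)} = - 3 A$ ($n{\left(c,A \right)} = \left(A + \frac{A}{2}\right) \left(-2\right) = \frac{3 A}{2} \left(-2\right) = - 3 A$)
$\left(J{\left(-1 \right)} + n{\left(R{\left(q{\left(0 \right)},-1 \right)},X{\left(4 \right)} \right)}\right)^{2} = \left(-1 - -15\right)^{2} = \left(-1 + 15\right)^{2} = 14^{2} = 196$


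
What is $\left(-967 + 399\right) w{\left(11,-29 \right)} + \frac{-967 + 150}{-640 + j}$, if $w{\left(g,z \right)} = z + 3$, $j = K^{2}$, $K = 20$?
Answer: $\frac{3545137}{240} \approx 14771.0$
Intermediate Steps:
$j = 400$ ($j = 20^{2} = 400$)
$w{\left(g,z \right)} = 3 + z$
$\left(-967 + 399\right) w{\left(11,-29 \right)} + \frac{-967 + 150}{-640 + j} = \left(-967 + 399\right) \left(3 - 29\right) + \frac{-967 + 150}{-640 + 400} = \left(-568\right) \left(-26\right) - \frac{817}{-240} = 14768 - - \frac{817}{240} = 14768 + \frac{817}{240} = \frac{3545137}{240}$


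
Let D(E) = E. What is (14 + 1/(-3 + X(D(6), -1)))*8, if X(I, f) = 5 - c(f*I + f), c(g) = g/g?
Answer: 120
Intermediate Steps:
c(g) = 1
X(I, f) = 4 (X(I, f) = 5 - 1*1 = 5 - 1 = 4)
(14 + 1/(-3 + X(D(6), -1)))*8 = (14 + 1/(-3 + 4))*8 = (14 + 1/1)*8 = (14 + 1)*8 = 15*8 = 120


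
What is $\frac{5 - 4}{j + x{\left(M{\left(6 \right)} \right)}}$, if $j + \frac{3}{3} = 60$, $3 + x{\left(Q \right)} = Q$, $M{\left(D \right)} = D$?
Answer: $\frac{1}{62} \approx 0.016129$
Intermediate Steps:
$x{\left(Q \right)} = -3 + Q$
$j = 59$ ($j = -1 + 60 = 59$)
$\frac{5 - 4}{j + x{\left(M{\left(6 \right)} \right)}} = \frac{5 - 4}{59 + \left(-3 + 6\right)} = \frac{5 - 4}{59 + 3} = 1 \cdot \frac{1}{62} = \frac{1}{62}$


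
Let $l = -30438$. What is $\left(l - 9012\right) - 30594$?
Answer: $-70044$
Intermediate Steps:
$\left(l - 9012\right) - 30594 = \left(-30438 - 9012\right) - 30594 = -39450 - 30594 = -70044$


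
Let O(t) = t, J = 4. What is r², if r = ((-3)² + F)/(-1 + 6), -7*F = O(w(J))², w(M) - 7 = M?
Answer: 3364/1225 ≈ 2.7461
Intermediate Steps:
w(M) = 7 + M
F = -121/7 (F = -(7 + 4)²/7 = -⅐*11² = -⅐*121 = -121/7 ≈ -17.286)
r = -58/35 (r = ((-3)² - 121/7)/(-1 + 6) = (9 - 121/7)/5 = (⅕)*(-58/7) = -58/35 ≈ -1.6571)
r² = (-58/35)² = 3364/1225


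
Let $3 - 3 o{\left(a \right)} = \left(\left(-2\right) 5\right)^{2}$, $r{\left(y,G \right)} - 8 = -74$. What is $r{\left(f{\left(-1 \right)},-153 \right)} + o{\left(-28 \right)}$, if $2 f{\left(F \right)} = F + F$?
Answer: $- \frac{295}{3} \approx -98.333$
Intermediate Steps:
$f{\left(F \right)} = F$ ($f{\left(F \right)} = \frac{F + F}{2} = \frac{2 F}{2} = F$)
$r{\left(y,G \right)} = -66$ ($r{\left(y,G \right)} = 8 - 74 = -66$)
$o{\left(a \right)} = - \frac{97}{3}$ ($o{\left(a \right)} = 1 - \frac{\left(\left(-2\right) 5\right)^{2}}{3} = 1 - \frac{\left(-10\right)^{2}}{3} = 1 - \frac{100}{3} = - \frac{97}{3}$)
$r{\left(f{\left(-1 \right)},-153 \right)} + o{\left(-28 \right)} = -66 - \frac{97}{3} = - \frac{295}{3}$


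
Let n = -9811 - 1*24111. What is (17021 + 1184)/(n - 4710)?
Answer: -1655/3512 ≈ -0.47124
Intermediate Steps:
n = -33922 (n = -9811 - 24111 = -33922)
(17021 + 1184)/(n - 4710) = (17021 + 1184)/(-33922 - 4710) = 18205/(-38632) = 18205*(-1/38632) = -1655/3512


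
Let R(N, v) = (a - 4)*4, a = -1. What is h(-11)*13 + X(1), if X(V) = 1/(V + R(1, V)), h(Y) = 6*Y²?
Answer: 179321/19 ≈ 9438.0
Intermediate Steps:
R(N, v) = -20 (R(N, v) = (-1 - 4)*4 = -5*4 = -20)
X(V) = 1/(-20 + V) (X(V) = 1/(V - 20) = 1/(-20 + V))
h(-11)*13 + X(1) = (6*(-11)²)*13 + 1/(-20 + 1) = (6*121)*13 + 1/(-19) = 726*13 - 1/19 = 9438 - 1/19 = 179321/19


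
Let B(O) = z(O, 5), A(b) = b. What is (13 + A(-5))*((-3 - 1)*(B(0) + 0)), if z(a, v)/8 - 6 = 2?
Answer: -2048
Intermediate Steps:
z(a, v) = 64 (z(a, v) = 48 + 8*2 = 48 + 16 = 64)
B(O) = 64
(13 + A(-5))*((-3 - 1)*(B(0) + 0)) = (13 - 5)*((-3 - 1)*(64 + 0)) = 8*(-4*64) = 8*(-256) = -2048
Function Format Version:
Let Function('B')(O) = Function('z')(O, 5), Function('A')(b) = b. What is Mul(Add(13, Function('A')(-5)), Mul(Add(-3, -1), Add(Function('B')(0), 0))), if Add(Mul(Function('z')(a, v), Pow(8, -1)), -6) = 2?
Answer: -2048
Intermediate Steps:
Function('z')(a, v) = 64 (Function('z')(a, v) = Add(48, Mul(8, 2)) = Add(48, 16) = 64)
Function('B')(O) = 64
Mul(Add(13, Function('A')(-5)), Mul(Add(-3, -1), Add(Function('B')(0), 0))) = Mul(Add(13, -5), Mul(Add(-3, -1), Add(64, 0))) = Mul(8, Mul(-4, 64)) = Mul(8, -256) = -2048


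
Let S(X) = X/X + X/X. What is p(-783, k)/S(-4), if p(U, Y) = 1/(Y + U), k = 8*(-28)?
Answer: -1/2014 ≈ -0.00049652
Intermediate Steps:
k = -224
S(X) = 2 (S(X) = 1 + 1 = 2)
p(U, Y) = 1/(U + Y)
p(-783, k)/S(-4) = 1/(-783 - 224*2) = (½)/(-1007) = -1/1007*½ = -1/2014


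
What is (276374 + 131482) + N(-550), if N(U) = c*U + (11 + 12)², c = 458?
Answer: 156485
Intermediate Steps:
N(U) = 529 + 458*U (N(U) = 458*U + (11 + 12)² = 458*U + 23² = 458*U + 529 = 529 + 458*U)
(276374 + 131482) + N(-550) = (276374 + 131482) + (529 + 458*(-550)) = 407856 + (529 - 251900) = 407856 - 251371 = 156485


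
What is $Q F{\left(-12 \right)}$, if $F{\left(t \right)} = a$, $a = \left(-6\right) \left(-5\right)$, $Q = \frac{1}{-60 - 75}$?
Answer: $- \frac{2}{9} \approx -0.22222$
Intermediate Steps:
$Q = - \frac{1}{135}$ ($Q = \frac{1}{-135} = - \frac{1}{135} \approx -0.0074074$)
$a = 30$
$F{\left(t \right)} = 30$
$Q F{\left(-12 \right)} = \left(- \frac{1}{135}\right) 30 = - \frac{2}{9}$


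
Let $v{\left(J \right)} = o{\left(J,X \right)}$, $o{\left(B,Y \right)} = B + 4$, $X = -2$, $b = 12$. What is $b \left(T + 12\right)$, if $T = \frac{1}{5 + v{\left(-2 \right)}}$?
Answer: $\frac{1020}{7} \approx 145.71$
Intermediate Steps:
$o{\left(B,Y \right)} = 4 + B$
$v{\left(J \right)} = 4 + J$
$T = \frac{1}{7}$ ($T = \frac{1}{5 + \left(4 - 2\right)} = \frac{1}{5 + 2} = \frac{1}{7} \approx 0.14286$)
$b \left(T + 12\right) = 12 \left(\frac{1}{7} + 12\right) = 12 \cdot \frac{85}{7} = \frac{1020}{7}$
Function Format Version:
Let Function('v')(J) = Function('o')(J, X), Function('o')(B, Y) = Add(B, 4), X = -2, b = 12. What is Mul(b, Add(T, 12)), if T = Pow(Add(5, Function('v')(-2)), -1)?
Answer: Rational(1020, 7) ≈ 145.71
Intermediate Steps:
Function('o')(B, Y) = Add(4, B)
Function('v')(J) = Add(4, J)
T = Rational(1, 7) (T = Pow(Add(5, Add(4, -2)), -1) = Pow(Add(5, 2), -1) = Pow(7, -1) = Rational(1, 7) ≈ 0.14286)
Mul(b, Add(T, 12)) = Mul(12, Add(Rational(1, 7), 12)) = Mul(12, Rational(85, 7)) = Rational(1020, 7)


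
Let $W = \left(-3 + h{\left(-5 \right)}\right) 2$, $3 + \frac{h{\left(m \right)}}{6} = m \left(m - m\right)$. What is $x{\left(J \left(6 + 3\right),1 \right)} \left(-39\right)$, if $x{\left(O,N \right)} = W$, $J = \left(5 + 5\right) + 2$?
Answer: $1638$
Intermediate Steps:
$h{\left(m \right)} = -18$ ($h{\left(m \right)} = -18 + 6 m \left(m - m\right) = -18 + 6 m 0 = -18 + 6 \cdot 0 = -18 + 0 = -18$)
$J = 12$ ($J = 10 + 2 = 12$)
$W = -42$ ($W = \left(-3 - 18\right) 2 = \left(-21\right) 2 = -42$)
$x{\left(O,N \right)} = -42$
$x{\left(J \left(6 + 3\right),1 \right)} \left(-39\right) = \left(-42\right) \left(-39\right) = 1638$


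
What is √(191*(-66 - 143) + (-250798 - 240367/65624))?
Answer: 5*I*√12519912601066/32812 ≈ 539.19*I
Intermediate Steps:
√(191*(-66 - 143) + (-250798 - 240367/65624)) = √(191*(-209) + (-250798 - 240367/65624)) = √(-39919 + (-250798 - 1*240367/65624)) = √(-39919 + (-250798 - 240367/65624)) = √(-39919 - 16458608319/65624) = √(-19078252775/65624) = 5*I*√12519912601066/32812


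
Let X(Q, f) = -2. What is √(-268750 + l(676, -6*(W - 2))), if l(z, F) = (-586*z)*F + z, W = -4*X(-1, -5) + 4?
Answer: √23500086 ≈ 4847.7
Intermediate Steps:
W = 12 (W = -4*(-2) + 4 = 8 + 4 = 12)
l(z, F) = z - 586*F*z (l(z, F) = -586*F*z + z = z - 586*F*z)
√(-268750 + l(676, -6*(W - 2))) = √(-268750 + 676*(1 - (-3516)*(12 - 2))) = √(-268750 + 676*(1 - (-3516)*10)) = √(-268750 + 676*(1 - 586*(-60))) = √(-268750 + 676*(1 + 35160)) = √(-268750 + 676*35161) = √(-268750 + 23768836) = √23500086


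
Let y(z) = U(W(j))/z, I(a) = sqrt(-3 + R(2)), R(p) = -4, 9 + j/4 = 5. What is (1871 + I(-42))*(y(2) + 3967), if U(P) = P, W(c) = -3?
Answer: 14838901/2 + 7931*I*sqrt(7)/2 ≈ 7.4194e+6 + 10492.0*I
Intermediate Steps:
j = -16 (j = -36 + 4*5 = -36 + 20 = -16)
I(a) = I*sqrt(7) (I(a) = sqrt(-3 - 4) = sqrt(-7) = I*sqrt(7))
y(z) = -3/z
(1871 + I(-42))*(y(2) + 3967) = (1871 + I*sqrt(7))*(-3/2 + 3967) = (1871 + I*sqrt(7))*(7931/2) = 14838901/2 + 7931*I*sqrt(7)/2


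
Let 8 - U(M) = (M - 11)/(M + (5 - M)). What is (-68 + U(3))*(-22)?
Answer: 6424/5 ≈ 1284.8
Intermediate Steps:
U(M) = 51/5 - M/5 (U(M) = 8 - (M - 11)/(M + (5 - M)) = 8 - (-11 + M)/5 = 8 - (-11/5 + M/5) = 8 + (11/5 - M/5) = 51/5 - M/5)
(-68 + U(3))*(-22) = (-68 + (51/5 - ⅕*3))*(-22) = (-68 + (51/5 - ⅗))*(-22) = (-68 + 48/5)*(-22) = -292/5*(-22) = 6424/5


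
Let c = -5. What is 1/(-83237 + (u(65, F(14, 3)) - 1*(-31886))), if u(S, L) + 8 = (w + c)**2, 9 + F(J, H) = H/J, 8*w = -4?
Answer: -4/205315 ≈ -1.9482e-5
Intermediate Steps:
w = -1/2 (w = (1/8)*(-4) = -1/2 ≈ -0.50000)
F(J, H) = -9 + H/J
u(S, L) = 89/4 (u(S, L) = -8 + (-1/2 - 5)**2 = -8 + (-11/2)**2 = -8 + 121/4 = 89/4)
1/(-83237 + (u(65, F(14, 3)) - 1*(-31886))) = 1/(-83237 + (89/4 - 1*(-31886))) = 1/(-83237 + (89/4 + 31886)) = 1/(-83237 + 127633/4) = 1/(-205315/4) = -4/205315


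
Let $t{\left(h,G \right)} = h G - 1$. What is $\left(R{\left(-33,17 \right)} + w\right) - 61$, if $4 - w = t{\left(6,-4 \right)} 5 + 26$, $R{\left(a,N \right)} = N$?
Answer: $59$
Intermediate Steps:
$t{\left(h,G \right)} = -1 + G h$ ($t{\left(h,G \right)} = G h - 1 = -1 + G h$)
$w = 103$ ($w = 4 - \left(\left(-1 - 24\right) 5 + 26\right) = 4 - \left(\left(-25\right) 5 + 26\right) = 4 - \left(-125 + 26\right) = 4 - -99 = 4 + 99 = 103$)
$\left(R{\left(-33,17 \right)} + w\right) - 61 = \left(17 + 103\right) - 61 = 120 - 61 = 59$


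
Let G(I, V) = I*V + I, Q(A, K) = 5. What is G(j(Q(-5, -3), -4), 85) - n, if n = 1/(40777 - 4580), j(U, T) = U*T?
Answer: -62258841/36197 ≈ -1720.0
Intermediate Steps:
j(U, T) = T*U
G(I, V) = I + I*V
n = 1/36197 ≈ 2.7627e-5
G(j(Q(-5, -3), -4), 85) - n = (-4*5)*(1 + 85) - 1*1/36197 = -20*86 - 1/36197 = -1720 - 1/36197 = -62258841/36197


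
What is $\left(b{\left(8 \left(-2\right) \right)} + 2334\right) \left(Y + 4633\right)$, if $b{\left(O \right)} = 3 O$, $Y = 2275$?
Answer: $15791688$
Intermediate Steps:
$\left(b{\left(8 \left(-2\right) \right)} + 2334\right) \left(Y + 4633\right) = \left(3 \cdot 8 \left(-2\right) + 2334\right) \left(2275 + 4633\right) = \left(3 \left(-16\right) + 2334\right) 6908 = \left(-48 + 2334\right) 6908 = 2286 \cdot 6908 = 15791688$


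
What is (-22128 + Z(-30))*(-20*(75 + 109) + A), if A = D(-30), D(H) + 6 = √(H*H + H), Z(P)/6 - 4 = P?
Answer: 82138824 - 22284*√870 ≈ 8.1482e+7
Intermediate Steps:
Z(P) = 24 + 6*P
D(H) = -6 + √(H + H²) (D(H) = -6 + √(H*H + H) = -6 + √(H² + H) = -6 + √(H + H²))
A = -6 + √870 (A = -6 + √(-30*(1 - 30)) = -6 + √(-30*(-29)) = -6 + √870 ≈ 23.496)
(-22128 + Z(-30))*(-20*(75 + 109) + A) = (-22128 + (24 + 6*(-30)))*(-20*(75 + 109) + (-6 + √870)) = (-22128 + (24 - 180))*(-20*184 + (-6 + √870)) = (-22128 - 156)*(-3680 + (-6 + √870)) = -22284*(-3686 + √870) = 82138824 - 22284*√870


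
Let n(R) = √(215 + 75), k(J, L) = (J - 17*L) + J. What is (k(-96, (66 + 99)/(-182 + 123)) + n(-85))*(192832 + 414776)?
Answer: -5178642984/59 + 607608*√290 ≈ -7.7426e+7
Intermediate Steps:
k(J, L) = -17*L + 2*J
n(R) = √290
(k(-96, (66 + 99)/(-182 + 123)) + n(-85))*(192832 + 414776) = ((-17*(66 + 99)/(-182 + 123) + 2*(-96)) + √290)*(192832 + 414776) = ((-2805/(-59) - 192) + √290)*607608 = ((-2805*(-1)/59 - 192) + √290)*607608 = ((-17*(-165/59) - 192) + √290)*607608 = ((2805/59 - 192) + √290)*607608 = (-8523/59 + √290)*607608 = -5178642984/59 + 607608*√290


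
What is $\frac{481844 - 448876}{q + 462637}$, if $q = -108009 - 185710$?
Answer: $\frac{16484}{84459} \approx 0.19517$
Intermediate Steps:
$q = -293719$
$\frac{481844 - 448876}{q + 462637} = \frac{481844 - 448876}{-293719 + 462637} = \frac{32968}{168918} = 32968 \cdot \frac{1}{168918} = \frac{16484}{84459}$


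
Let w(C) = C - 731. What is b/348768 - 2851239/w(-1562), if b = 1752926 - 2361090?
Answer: 248256600875/199931256 ≈ 1241.7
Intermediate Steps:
b = -608164
w(C) = -731 + C
b/348768 - 2851239/w(-1562) = -608164/348768 - 2851239/(-731 - 1562) = -608164*1/348768 - 2851239/(-2293) = -152041/87192 - 2851239*(-1/2293) = -152041/87192 + 2851239/2293 = 248256600875/199931256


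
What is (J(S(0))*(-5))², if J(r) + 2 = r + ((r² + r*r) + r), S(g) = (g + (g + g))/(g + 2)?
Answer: 100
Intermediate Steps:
S(g) = 3*g/(2 + g) (S(g) = (g + 2*g)/(2 + g) = (3*g)/(2 + g) = 3*g/(2 + g))
J(r) = -2 + 2*r + 2*r² (J(r) = -2 + (r + ((r² + r*r) + r)) = -2 + (r + ((r² + r²) + r)) = -2 + (r + (2*r² + r)) = -2 + (r + (r + 2*r²)) = -2 + (2*r + 2*r²) = -2 + 2*r + 2*r²)
(J(S(0))*(-5))² = ((-2 + 2*(3*0/(2 + 0)) + 2*(3*0/(2 + 0))²)*(-5))² = ((-2 + 2*(3*0/2) + 2*(3*0/2)²)*(-5))² = ((-2 + 2*(3*0*(½)) + 2*(3*0*(½))²)*(-5))² = ((-2 + 2*0 + 2*0²)*(-5))² = ((-2 + 0 + 2*0)*(-5))² = ((-2 + 0 + 0)*(-5))² = (-2*(-5))² = 10² = 100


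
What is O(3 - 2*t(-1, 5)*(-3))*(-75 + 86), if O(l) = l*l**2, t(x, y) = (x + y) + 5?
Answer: 2037123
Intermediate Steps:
t(x, y) = 5 + x + y
O(l) = l**3
O(3 - 2*t(-1, 5)*(-3))*(-75 + 86) = (3 - 2*(5 - 1 + 5)*(-3))**3*(-75 + 86) = (3 - 2*9*(-3))**3*11 = (3 - 18*(-3))**3*11 = (3 - 1*(-54))**3*11 = (3 + 54)**3*11 = 57**3*11 = 185193*11 = 2037123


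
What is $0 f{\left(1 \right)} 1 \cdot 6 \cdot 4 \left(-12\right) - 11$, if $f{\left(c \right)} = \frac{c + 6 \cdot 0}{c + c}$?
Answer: $-11$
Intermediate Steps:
$f{\left(c \right)} = \frac{1}{2}$ ($f{\left(c \right)} = \frac{c + 0}{2 c} = c \frac{1}{2 c} = \frac{1}{2}$)
$0 f{\left(1 \right)} 1 \cdot 6 \cdot 4 \left(-12\right) - 11 = 0 \cdot \frac{1}{2} \cdot 1 \cdot 6 \cdot 4 \left(-12\right) - 11 = 0 \cdot 6 \cdot 4 \left(-12\right) - 11 = 0 \cdot 24 \left(-12\right) - 11 = 0 \left(-12\right) - 11 = 0 - 11 = -11$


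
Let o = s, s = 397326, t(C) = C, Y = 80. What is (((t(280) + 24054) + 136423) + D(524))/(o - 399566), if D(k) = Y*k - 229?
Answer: -12653/140 ≈ -90.379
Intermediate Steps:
D(k) = -229 + 80*k (D(k) = 80*k - 229 = -229 + 80*k)
o = 397326
(((t(280) + 24054) + 136423) + D(524))/(o - 399566) = (((280 + 24054) + 136423) + (-229 + 80*524))/(397326 - 399566) = ((24334 + 136423) + (-229 + 41920))/(-2240) = (160757 + 41691)*(-1/2240) = 202448*(-1/2240) = -12653/140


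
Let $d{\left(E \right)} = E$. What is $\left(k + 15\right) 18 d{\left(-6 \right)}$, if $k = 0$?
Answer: $-1620$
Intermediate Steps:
$\left(k + 15\right) 18 d{\left(-6 \right)} = \left(0 + 15\right) 18 \left(-6\right) = 15 \cdot 18 \left(-6\right) = 270 \left(-6\right) = -1620$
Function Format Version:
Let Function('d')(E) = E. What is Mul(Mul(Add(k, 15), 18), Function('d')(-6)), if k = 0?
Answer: -1620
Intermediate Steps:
Mul(Mul(Add(k, 15), 18), Function('d')(-6)) = Mul(Mul(Add(0, 15), 18), -6) = Mul(Mul(15, 18), -6) = Mul(270, -6) = -1620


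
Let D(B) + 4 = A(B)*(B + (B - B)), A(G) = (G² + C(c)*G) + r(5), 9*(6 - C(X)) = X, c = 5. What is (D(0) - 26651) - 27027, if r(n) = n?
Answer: -53682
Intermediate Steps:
C(X) = 6 - X/9
A(G) = 5 + G² + 49*G/9 (A(G) = (G² + (6 - ⅑*5)*G) + 5 = (G² + (6 - 5/9)*G) + 5 = (G² + 49*G/9) + 5 = 5 + G² + 49*G/9)
D(B) = -4 + B*(5 + B² + 49*B/9) (D(B) = -4 + (5 + B² + 49*B/9)*(B + (B - B)) = -4 + (5 + B² + 49*B/9)*(B + 0) = -4 + (5 + B² + 49*B/9)*B = -4 + B*(5 + B² + 49*B/9))
(D(0) - 26651) - 27027 = ((-4 + (⅑)*0*(45 + 9*0² + 49*0)) - 26651) - 27027 = ((-4 + (⅑)*0*(45 + 9*0 + 0)) - 26651) - 27027 = ((-4 + (⅑)*0*(45 + 0 + 0)) - 26651) - 27027 = ((-4 + (⅑)*0*45) - 26651) - 27027 = ((-4 + 0) - 26651) - 27027 = (-4 - 26651) - 27027 = -26655 - 27027 = -53682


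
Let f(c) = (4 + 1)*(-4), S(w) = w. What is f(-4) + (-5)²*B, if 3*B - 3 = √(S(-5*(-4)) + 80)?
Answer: 265/3 ≈ 88.333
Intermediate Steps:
f(c) = -20 (f(c) = 5*(-4) = -20)
B = 13/3 (B = 1 + √(-5*(-4) + 80)/3 = 1 + √(20 + 80)/3 = 1 + √100/3 = 1 + (⅓)*10 = 1 + 10/3 = 13/3 ≈ 4.3333)
f(-4) + (-5)²*B = -20 + (-5)²*(13/3) = -20 + 25*(13/3) = -20 + 325/3 = 265/3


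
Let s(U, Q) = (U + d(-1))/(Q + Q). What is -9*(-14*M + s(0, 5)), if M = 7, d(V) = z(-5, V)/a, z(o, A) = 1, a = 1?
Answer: 8811/10 ≈ 881.10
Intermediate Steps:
d(V) = 1 (d(V) = 1/1 = 1*1 = 1)
s(U, Q) = (1 + U)/(2*Q) (s(U, Q) = (U + 1)/(Q + Q) = (1 + U)/((2*Q)) = (1 + U)*(1/(2*Q)) = (1 + U)/(2*Q))
-9*(-14*M + s(0, 5)) = -9*(-14*7 + (1/2)*(1 + 0)/5) = -9*(-98 + (1/2)*(1/5)*1) = -9*(-98 + 1/10) = -9*(-979/10) = 8811/10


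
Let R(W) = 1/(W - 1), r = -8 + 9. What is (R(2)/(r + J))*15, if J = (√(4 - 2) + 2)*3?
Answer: 105/31 - 45*√2/31 ≈ 1.3342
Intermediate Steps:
r = 1
R(W) = 1/(-1 + W)
J = 6 + 3*√2 (J = (√2 + 2)*3 = (2 + √2)*3 = 6 + 3*√2 ≈ 10.243)
(R(2)/(r + J))*15 = (1/((-1 + 2)*(1 + (6 + 3*√2))))*15 = (1/(1*(7 + 3*√2)))*15 = (1/(7 + 3*√2))*15 = 15/(7 + 3*√2)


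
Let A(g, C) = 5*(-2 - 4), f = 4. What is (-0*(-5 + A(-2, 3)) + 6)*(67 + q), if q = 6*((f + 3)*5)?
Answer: 1662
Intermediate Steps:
A(g, C) = -30 (A(g, C) = 5*(-6) = -30)
q = 210 (q = 6*((4 + 3)*5) = 6*(7*5) = 6*35 = 210)
(-0*(-5 + A(-2, 3)) + 6)*(67 + q) = (-0*(-5 - 30) + 6)*(67 + 210) = (-0*(-35) + 6)*277 = (-5*0 + 6)*277 = (0 + 6)*277 = 6*277 = 1662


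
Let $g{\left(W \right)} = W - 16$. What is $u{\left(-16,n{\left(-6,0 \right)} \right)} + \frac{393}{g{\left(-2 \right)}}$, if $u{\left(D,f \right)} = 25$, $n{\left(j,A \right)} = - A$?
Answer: $\frac{19}{6} \approx 3.1667$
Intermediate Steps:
$g{\left(W \right)} = -16 + W$
$u{\left(-16,n{\left(-6,0 \right)} \right)} + \frac{393}{g{\left(-2 \right)}} = 25 + \frac{393}{-16 - 2} = 25 + \frac{393}{-18} = 25 + 393 \left(- \frac{1}{18}\right) = 25 - \frac{131}{6} = \frac{19}{6}$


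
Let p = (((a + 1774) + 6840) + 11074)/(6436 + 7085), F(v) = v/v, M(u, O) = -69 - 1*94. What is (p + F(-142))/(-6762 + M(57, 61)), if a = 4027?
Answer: -12412/31210975 ≈ -0.00039768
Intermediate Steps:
M(u, O) = -163 (M(u, O) = -69 - 94 = -163)
F(v) = 1
p = 7905/4507 (p = (((4027 + 1774) + 6840) + 11074)/(6436 + 7085) = ((5801 + 6840) + 11074)/13521 = (12641 + 11074)*(1/13521) = 23715*(1/13521) = 7905/4507 ≈ 1.7539)
(p + F(-142))/(-6762 + M(57, 61)) = (7905/4507 + 1)/(-6762 - 163) = (12412/4507)/(-6925) = (12412/4507)*(-1/6925) = -12412/31210975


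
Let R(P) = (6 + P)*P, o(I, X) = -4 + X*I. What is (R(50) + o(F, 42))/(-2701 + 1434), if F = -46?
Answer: -864/1267 ≈ -0.68193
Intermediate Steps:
o(I, X) = -4 + I*X
R(P) = P*(6 + P)
(R(50) + o(F, 42))/(-2701 + 1434) = (50*(6 + 50) + (-4 - 46*42))/(-2701 + 1434) = (50*56 + (-4 - 1932))/(-1267) = (2800 - 1936)*(-1/1267) = 864*(-1/1267) = -864/1267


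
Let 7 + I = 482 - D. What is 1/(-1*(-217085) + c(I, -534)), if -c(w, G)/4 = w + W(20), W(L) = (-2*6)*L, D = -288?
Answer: 1/214993 ≈ 4.6513e-6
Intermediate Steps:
W(L) = -12*L
I = 763 (I = -7 + (482 - 1*(-288)) = -7 + (482 + 288) = -7 + 770 = 763)
c(w, G) = 960 - 4*w (c(w, G) = -4*(w - 12*20) = -4*(w - 240) = -4*(-240 + w) = 960 - 4*w)
1/(-1*(-217085) + c(I, -534)) = 1/(-1*(-217085) + (960 - 4*763)) = 1/(217085 + (960 - 3052)) = 1/(217085 - 2092) = 1/214993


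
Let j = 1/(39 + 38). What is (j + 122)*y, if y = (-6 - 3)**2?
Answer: 760995/77 ≈ 9883.0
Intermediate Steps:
y = 81 (y = (-9)**2 = 81)
j = 1/77 ≈ 0.012987
(j + 122)*y = (1/77 + 122)*81 = (9395/77)*81 = 760995/77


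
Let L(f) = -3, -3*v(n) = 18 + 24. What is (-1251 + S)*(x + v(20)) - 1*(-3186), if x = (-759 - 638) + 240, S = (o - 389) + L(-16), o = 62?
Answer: 1854537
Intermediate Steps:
v(n) = -14 (v(n) = -(18 + 24)/3 = -1/3*42 = -14)
S = -330 (S = (62 - 389) - 3 = -327 - 3 = -330)
x = -1157 (x = -1397 + 240 = -1157)
(-1251 + S)*(x + v(20)) - 1*(-3186) = (-1251 - 330)*(-1157 - 14) - 1*(-3186) = -1581*(-1171) + 3186 = 1851351 + 3186 = 1854537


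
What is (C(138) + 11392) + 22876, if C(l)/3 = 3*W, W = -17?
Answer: 34115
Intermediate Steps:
C(l) = -153 (C(l) = 3*(3*(-17)) = 3*(-51) = -153)
(C(138) + 11392) + 22876 = (-153 + 11392) + 22876 = 11239 + 22876 = 34115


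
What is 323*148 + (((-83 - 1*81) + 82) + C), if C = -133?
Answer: 47589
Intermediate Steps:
323*148 + (((-83 - 1*81) + 82) + C) = 323*148 + (((-83 - 1*81) + 82) - 133) = 47804 + (((-83 - 81) + 82) - 133) = 47804 + ((-164 + 82) - 133) = 47804 + (-82 - 133) = 47804 - 215 = 47589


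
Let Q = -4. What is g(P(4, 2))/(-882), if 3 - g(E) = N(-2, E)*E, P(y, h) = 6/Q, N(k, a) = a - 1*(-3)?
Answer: -1/168 ≈ -0.0059524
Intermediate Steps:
N(k, a) = 3 + a (N(k, a) = a + 3 = 3 + a)
P(y, h) = -3/2 (P(y, h) = 6/(-4) = 6*(-¼) = -3/2)
g(E) = 3 - E*(3 + E) (g(E) = 3 - (3 + E)*E = 3 - E*(3 + E))
g(P(4, 2))/(-882) = (3 - 1*(-3/2)*(3 - 3/2))/(-882) = (3 - 1*(-3/2)*3/2)*(-1/882) = (3 + 9/4)*(-1/882) = (21/4)*(-1/882) = -1/168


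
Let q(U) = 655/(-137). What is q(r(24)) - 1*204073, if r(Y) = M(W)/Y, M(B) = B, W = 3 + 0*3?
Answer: -27958656/137 ≈ -2.0408e+5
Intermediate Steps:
W = 3 (W = 3 + 0 = 3)
r(Y) = 3/Y
q(U) = -655/137 (q(U) = 655*(-1/137) = -655/137)
q(r(24)) - 1*204073 = -655/137 - 1*204073 = -655/137 - 204073 = -27958656/137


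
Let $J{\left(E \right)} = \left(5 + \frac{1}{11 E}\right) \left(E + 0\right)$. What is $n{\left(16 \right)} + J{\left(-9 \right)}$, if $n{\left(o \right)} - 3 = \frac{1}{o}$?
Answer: $- \frac{7365}{176} \approx -41.847$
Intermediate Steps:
$n{\left(o \right)} = 3 + \frac{1}{o}$
$J{\left(E \right)} = E \left(5 + \frac{1}{11 E}\right)$ ($J{\left(E \right)} = \left(5 + \frac{1}{11 E}\right) E = E \left(5 + \frac{1}{11 E}\right)$)
$n{\left(16 \right)} + J{\left(-9 \right)} = \left(3 + \frac{1}{16}\right) + \left(\frac{1}{11} + 5 \left(-9\right)\right) = \left(3 + \frac{1}{16}\right) + \left(\frac{1}{11} - 45\right) = \frac{49}{16} - \frac{494}{11} = - \frac{7365}{176}$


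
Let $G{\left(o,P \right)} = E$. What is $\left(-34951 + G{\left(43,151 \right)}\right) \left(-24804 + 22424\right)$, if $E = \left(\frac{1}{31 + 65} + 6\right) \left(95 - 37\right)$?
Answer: $\frac{988244425}{12} \approx 8.2354 \cdot 10^{7}$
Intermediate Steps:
$E = \frac{16733}{48}$ ($E = \left(\frac{1}{96} + 6\right) 58 = \frac{577}{96} \cdot 58 = \frac{16733}{48} \approx 348.6$)
$G{\left(o,P \right)} = \frac{16733}{48}$
$\left(-34951 + G{\left(43,151 \right)}\right) \left(-24804 + 22424\right) = \left(-34951 + \frac{16733}{48}\right) \left(-24804 + 22424\right) = \left(- \frac{1660915}{48}\right) \left(-2380\right) = \frac{988244425}{12}$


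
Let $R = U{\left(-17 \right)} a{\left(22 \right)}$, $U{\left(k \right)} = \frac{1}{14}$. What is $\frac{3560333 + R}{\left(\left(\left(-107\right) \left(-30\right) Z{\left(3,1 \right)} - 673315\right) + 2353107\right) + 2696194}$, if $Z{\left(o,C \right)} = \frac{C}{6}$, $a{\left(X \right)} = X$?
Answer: $\frac{24922342}{30635647} \approx 0.81351$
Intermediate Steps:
$Z{\left(o,C \right)} = \frac{C}{6}$ ($Z{\left(o,C \right)} = C \frac{1}{6} = \frac{C}{6}$)
$U{\left(k \right)} = \frac{1}{14}$
$R = \frac{11}{7}$ ($R = \frac{1}{14} \cdot 22 = \frac{11}{7} \approx 1.5714$)
$\frac{3560333 + R}{\left(\left(\left(-107\right) \left(-30\right) Z{\left(3,1 \right)} - 673315\right) + 2353107\right) + 2696194} = \frac{3560333 + \frac{11}{7}}{\left(\left(\left(-107\right) \left(-30\right) \frac{1}{6} \cdot 1 - 673315\right) + 2353107\right) + 2696194} = \frac{24922342}{7 \left(\left(\left(3210 \cdot \frac{1}{6} - 673315\right) + 2353107\right) + 2696194\right)} = \frac{24922342}{7 \left(\left(\left(535 - 673315\right) + 2353107\right) + 2696194\right)} = \frac{24922342}{7 \left(\left(-672780 + 2353107\right) + 2696194\right)} = \frac{24922342}{7 \left(1680327 + 2696194\right)} = \frac{24922342}{7 \cdot 4376521} = \frac{24922342}{7} \cdot \frac{1}{4376521} = \frac{24922342}{30635647}$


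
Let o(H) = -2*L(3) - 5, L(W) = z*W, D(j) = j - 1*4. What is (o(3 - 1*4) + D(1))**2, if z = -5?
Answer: 484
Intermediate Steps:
D(j) = -4 + j (D(j) = j - 4 = -4 + j)
L(W) = -5*W
o(H) = 25 (o(H) = -(-10)*3 - 5 = -2*(-15) - 5 = 30 - 5 = 25)
(o(3 - 1*4) + D(1))**2 = (25 + (-4 + 1))**2 = (25 - 3)**2 = 22**2 = 484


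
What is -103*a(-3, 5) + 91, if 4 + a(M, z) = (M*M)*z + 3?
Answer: -4441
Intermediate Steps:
a(M, z) = -1 + z*M² (a(M, z) = -4 + ((M*M)*z + 3) = -4 + (M²*z + 3) = -4 + (z*M² + 3) = -4 + (3 + z*M²) = -1 + z*M²)
-103*a(-3, 5) + 91 = -103*(-1 + 5*(-3)²) + 91 = -103*(-1 + 5*9) + 91 = -103*(-1 + 45) + 91 = -103*44 + 91 = -4532 + 91 = -4441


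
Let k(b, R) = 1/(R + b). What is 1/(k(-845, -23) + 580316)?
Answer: 868/503714287 ≈ 1.7232e-6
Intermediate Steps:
1/(k(-845, -23) + 580316) = 1/(1/(-23 - 845) + 580316) = 1/(1/(-868) + 580316) = 1/(-1/868 + 580316) = 1/(503714287/868) = 868/503714287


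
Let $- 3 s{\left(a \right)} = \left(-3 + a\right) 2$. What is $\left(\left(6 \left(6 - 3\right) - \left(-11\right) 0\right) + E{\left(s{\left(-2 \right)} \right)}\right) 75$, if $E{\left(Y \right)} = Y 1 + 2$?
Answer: $1750$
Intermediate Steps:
$s{\left(a \right)} = 2 - \frac{2 a}{3}$ ($s{\left(a \right)} = - \frac{\left(-3 + a\right) 2}{3} = - \frac{-6 + 2 a}{3} = 2 - \frac{2 a}{3}$)
$E{\left(Y \right)} = 2 + Y$ ($E{\left(Y \right)} = Y + 2 = 2 + Y$)
$\left(\left(6 \left(6 - 3\right) - \left(-11\right) 0\right) + E{\left(s{\left(-2 \right)} \right)}\right) 75 = \left(\left(6 \left(6 - 3\right) - \left(-11\right) 0\right) + \left(2 + \left(2 - - \frac{4}{3}\right)\right)\right) 75 = \left(\left(6 \cdot 3 - 0\right) + \left(2 + \left(2 + \frac{4}{3}\right)\right)\right) 75 = \left(\left(18 + 0\right) + \left(2 + \frac{10}{3}\right)\right) 75 = \left(18 + \frac{16}{3}\right) 75 = \frac{70}{3} \cdot 75 = 1750$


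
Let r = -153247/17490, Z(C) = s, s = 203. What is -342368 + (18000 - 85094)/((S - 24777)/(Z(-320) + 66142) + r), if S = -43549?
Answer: -84715499632772/252493199 ≈ -3.3552e+5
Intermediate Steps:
Z(C) = 203
r = -153247/17490 (r = -153247*1/17490 = -153247/17490 ≈ -8.7620)
-342368 + (18000 - 85094)/((S - 24777)/(Z(-320) + 66142) + r) = -342368 + (18000 - 85094)/((-43549 - 24777)/(203 + 66142) - 153247/17490) = -342368 - 67094/(-68326/66345 - 153247/17490) = -342368 - 67094/(-252493199/25786090) = -342368 - 67094*(-25786090/252493199) = -342368 + 1730091922460/252493199 = -84715499632772/252493199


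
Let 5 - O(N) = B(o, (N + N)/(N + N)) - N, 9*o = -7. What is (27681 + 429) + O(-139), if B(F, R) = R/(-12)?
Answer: 335713/12 ≈ 27976.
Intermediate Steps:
o = -7/9 (o = (⅑)*(-7) = -7/9 ≈ -0.77778)
B(F, R) = -R/12 (B(F, R) = R*(-1/12) = -R/12)
O(N) = 61/12 + N (O(N) = 5 - (-(N + N)/(12*(N + N)) - N) = 5 - (-2*N/(12*(2*N)) - N) = 5 - (-2*N*1/(2*N)/12 - N) = 5 - (-1/12*1 - N) = 5 - (-1/12 - N) = 5 + (1/12 + N) = 61/12 + N)
(27681 + 429) + O(-139) = (27681 + 429) + (61/12 - 139) = 28110 - 1607/12 = 335713/12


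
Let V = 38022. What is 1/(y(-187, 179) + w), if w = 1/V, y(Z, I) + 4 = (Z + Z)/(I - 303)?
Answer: -589341/579820 ≈ -1.0164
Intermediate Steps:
y(Z, I) = -4 + 2*Z/(-303 + I) (y(Z, I) = -4 + (Z + Z)/(I - 303) = -4 + (2*Z)/(-303 + I) = -4 + 2*Z/(-303 + I))
w = 1/38022 ≈ 2.6301e-5
1/(y(-187, 179) + w) = 1/(2*(606 - 187 - 2*179)/(-303 + 179) + 1/38022) = 1/(2*(606 - 187 - 358)/(-124) + 1/38022) = 1/(2*(-1/124)*61 + 1/38022) = 1/(-61/62 + 1/38022) = 1/(-579820/589341) = -589341/579820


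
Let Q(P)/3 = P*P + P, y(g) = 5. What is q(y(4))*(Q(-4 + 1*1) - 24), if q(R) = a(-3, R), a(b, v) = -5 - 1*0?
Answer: 30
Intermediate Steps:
a(b, v) = -5 (a(b, v) = -5 + 0 = -5)
q(R) = -5
Q(P) = 3*P + 3*P² (Q(P) = 3*(P*P + P) = 3*(P² + P) = 3*(P + P²) = 3*P + 3*P²)
q(y(4))*(Q(-4 + 1*1) - 24) = -5*(3*(-4 + 1*1)*(1 + (-4 + 1*1)) - 24) = -5*(3*(-4 + 1)*(1 + (-4 + 1)) - 24) = -5*(3*(-3)*(1 - 3) - 24) = -5*(3*(-3)*(-2) - 24) = -5*(18 - 24) = -5*(-6) = 30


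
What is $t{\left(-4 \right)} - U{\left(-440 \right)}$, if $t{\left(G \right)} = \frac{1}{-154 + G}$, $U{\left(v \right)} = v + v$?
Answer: $\frac{139039}{158} \approx 879.99$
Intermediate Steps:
$U{\left(v \right)} = 2 v$
$t{\left(-4 \right)} - U{\left(-440 \right)} = \frac{1}{-154 - 4} - 2 \left(-440\right) = \frac{1}{-158} - -880 = - \frac{1}{158} + 880 = \frac{139039}{158}$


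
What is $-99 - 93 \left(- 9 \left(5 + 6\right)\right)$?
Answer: $9108$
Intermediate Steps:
$-99 - 93 \left(- 9 \left(5 + 6\right)\right) = -99 - 93 \left(\left(-9\right) 11\right) = -99 - -9207 = -99 + 9207 = 9108$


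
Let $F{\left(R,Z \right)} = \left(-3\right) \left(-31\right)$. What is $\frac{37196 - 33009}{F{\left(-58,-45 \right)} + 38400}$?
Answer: $\frac{4187}{38493} \approx 0.10877$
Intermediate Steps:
$F{\left(R,Z \right)} = 93$
$\frac{37196 - 33009}{F{\left(-58,-45 \right)} + 38400} = \frac{37196 - 33009}{93 + 38400} = \frac{4187}{38493}$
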